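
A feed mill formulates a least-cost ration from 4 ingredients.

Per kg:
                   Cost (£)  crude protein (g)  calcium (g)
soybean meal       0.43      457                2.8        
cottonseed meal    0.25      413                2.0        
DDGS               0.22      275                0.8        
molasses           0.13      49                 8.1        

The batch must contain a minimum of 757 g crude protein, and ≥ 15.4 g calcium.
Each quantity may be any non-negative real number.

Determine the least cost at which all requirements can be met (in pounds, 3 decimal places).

Let x1 = kg of soybean meal, x2 = kg of cottonseed meal, x3 = kg of DDGS, x4 = kg of molasses.
min 0.43x1 + 0.25x2 + 0.22x3 + 0.13x4 with:
  457x1 + 413x2 + 275x3 + 49x4 ≥ 757   (crude protein)
  2.8x1 + 2x2 + 0.8x3 + 8.1x4 ≥ 15.4   (calcium)
  x1, x2, x3, x4 ≥ 0.
At the optimum only cottonseed meal, molasses are positive (soybean meal, DDGS = 0). The crude protein and calcium requirements are met with equality.
Solving gives x2 = 1.656, x4 = 1.492.
Hence cost = 0.25·1.656 + 0.13·1.492 = £0.60796.

£0.608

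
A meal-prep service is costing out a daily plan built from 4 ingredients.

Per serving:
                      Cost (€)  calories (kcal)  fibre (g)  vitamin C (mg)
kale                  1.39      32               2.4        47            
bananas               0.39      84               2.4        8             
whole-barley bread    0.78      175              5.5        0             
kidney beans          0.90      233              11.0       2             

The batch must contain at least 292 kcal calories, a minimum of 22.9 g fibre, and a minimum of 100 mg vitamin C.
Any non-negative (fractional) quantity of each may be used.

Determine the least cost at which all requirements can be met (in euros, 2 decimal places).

Set it up as a linear program. Let x1 = servings of kale, x2 = servings of bananas, x3 = servings of whole-barley bread, x4 = servings of kidney beans.
Minimize 1.39x1 + 0.39x2 + 0.78x3 + 0.9x4 subject to:
  32x1 + 84x2 + 175x3 + 233x4 ≥ 292   (calories)
  2.4x1 + 2.4x2 + 5.5x3 + 11x4 ≥ 22.9   (fibre)
  47x1 + 8x2 + 2x4 ≥ 100   (vitamin C)
  x1, x2, x3, x4 ≥ 0.
The cheapest feasible vertex uses only kale, bananas; whole-barley bread, kidney beans are not used. There the fibre and vitamin C constraints are tight.
So kale = 0.6068 servings, bananas = 8.935 servings.
Total cost: 1.39·0.6068 + 0.39·8.935 = 4.3281.

€4.33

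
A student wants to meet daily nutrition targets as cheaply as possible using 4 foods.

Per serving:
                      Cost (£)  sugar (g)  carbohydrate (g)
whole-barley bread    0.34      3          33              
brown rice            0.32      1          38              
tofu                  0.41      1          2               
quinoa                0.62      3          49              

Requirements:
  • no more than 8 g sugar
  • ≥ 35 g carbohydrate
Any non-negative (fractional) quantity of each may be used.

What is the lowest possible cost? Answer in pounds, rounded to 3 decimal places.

Let x1 = servings of whole-barley bread, x2 = servings of brown rice, x3 = servings of tofu, x4 = servings of quinoa.
Minimise 0.34x1 + 0.32x2 + 0.41x3 + 0.62x4 s.t.:
  3x1 + 1x2 + 1x3 + 3x4 ≤ 8   (sugar)
  33x1 + 38x2 + 2x3 + 49x4 ≥ 35   (carbohydrate)
  x1, x2, x3, x4 ≥ 0.
The cheapest feasible vertex uses only brown rice; whole-barley bread, tofu, quinoa are not used. There the carbohydrate constraint is tight.
So brown rice = 0.9211 servings.
Total cost: 0.32·0.9211 = 0.29475.

£0.295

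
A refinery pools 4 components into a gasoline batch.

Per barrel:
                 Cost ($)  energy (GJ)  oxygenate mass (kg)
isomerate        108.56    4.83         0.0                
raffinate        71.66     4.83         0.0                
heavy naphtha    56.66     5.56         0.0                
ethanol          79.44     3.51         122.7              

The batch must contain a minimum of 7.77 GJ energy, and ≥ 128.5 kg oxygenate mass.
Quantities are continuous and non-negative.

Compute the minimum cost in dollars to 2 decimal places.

This is a linear program. Let x1 = barrels of isomerate, x2 = barrels of raffinate, x3 = barrels of heavy naphtha, x4 = barrels of ethanol.
Minimize 108.56x1 + 71.66x2 + 56.66x3 + 79.44x4 subject to:
  4.83x1 + 4.83x2 + 5.56x3 + 3.51x4 ≥ 7.77   (energy)
  122.7x4 ≥ 128.5   (oxygenate mass)
  x1, x2, x3, x4 ≥ 0.
The minimum-cost mix takes nothing from isomerate, raffinate — only heavy naphtha, ethanol. Binding constraints: energy and oxygenate mass.
Solving gives x3 = 0.73635, x4 = 1.0473.
Objective = 56.66·0.73635 + 79.44·1.0473 = 124.9191.

$124.92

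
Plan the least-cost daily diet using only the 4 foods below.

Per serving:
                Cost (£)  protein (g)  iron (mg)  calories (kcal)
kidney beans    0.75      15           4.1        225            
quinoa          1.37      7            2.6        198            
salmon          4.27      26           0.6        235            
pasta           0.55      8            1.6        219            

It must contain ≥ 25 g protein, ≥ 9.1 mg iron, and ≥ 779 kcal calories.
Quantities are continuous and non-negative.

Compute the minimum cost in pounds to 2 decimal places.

£2.21

Set it up as a linear program. Let x1 = servings of kidney beans, x2 = servings of quinoa, x3 = servings of salmon, x4 = servings of pasta.
Minimise 0.75x1 + 1.37x2 + 4.27x3 + 0.55x4 s.t.:
  15x1 + 7x2 + 26x3 + 8x4 ≥ 25   (protein)
  4.1x1 + 2.6x2 + 0.6x3 + 1.6x4 ≥ 9.1   (iron)
  225x1 + 198x2 + 235x3 + 219x4 ≥ 779   (calories)
  x1, x2, x3, x4 ≥ 0.
The cheapest feasible vertex uses only kidney beans, pasta; quinoa, salmon are not used. There the iron and calories constraints are tight.
Solving gives x1 = 1.388, x4 = 2.131.
Cost = 0.75·1.388 + 0.55·2.131 = 2.2131.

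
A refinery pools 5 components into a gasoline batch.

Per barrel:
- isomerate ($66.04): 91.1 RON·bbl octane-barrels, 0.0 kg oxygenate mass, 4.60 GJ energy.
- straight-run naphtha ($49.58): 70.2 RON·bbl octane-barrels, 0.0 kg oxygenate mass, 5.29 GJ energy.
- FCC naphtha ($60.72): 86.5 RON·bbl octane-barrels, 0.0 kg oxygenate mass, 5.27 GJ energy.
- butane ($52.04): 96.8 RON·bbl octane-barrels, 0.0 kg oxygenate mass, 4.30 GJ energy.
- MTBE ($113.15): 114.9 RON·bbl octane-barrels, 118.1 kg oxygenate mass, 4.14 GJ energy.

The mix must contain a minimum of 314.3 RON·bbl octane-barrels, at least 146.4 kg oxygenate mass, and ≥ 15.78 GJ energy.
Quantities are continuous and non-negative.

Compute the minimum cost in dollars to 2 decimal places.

$249.09

Treat it as an LP. Let x1 = barrels of isomerate, x2 = barrels of straight-run naphtha, x3 = barrels of FCC naphtha, x4 = barrels of butane, x5 = barrels of MTBE.
min 66.04x1 + 49.58x2 + 60.72x3 + 52.04x4 + 113.15x5 with:
  91.1x1 + 70.2x2 + 86.5x3 + 96.8x4 + 114.9x5 ≥ 314.3   (octane-barrels)
  118.1x5 ≥ 146.4   (oxygenate mass)
  4.6x1 + 5.29x2 + 5.27x3 + 4.3x4 + 4.14x5 ≥ 15.78   (energy)
  x1, x2, x3, x4, x5 ≥ 0.
The optimal basis is {straight-run naphtha, butane, MTBE}; isomerate, FCC naphtha drop out. There the octane-barrels, oxygenate mass, energy constraints are tight.
Solving gives x2 = 1.3876, x4 = 0.76918, x5 = 1.2396.
Objective = 49.58·1.3876 + 52.04·0.76918 + 113.15·1.2396 = 249.0861.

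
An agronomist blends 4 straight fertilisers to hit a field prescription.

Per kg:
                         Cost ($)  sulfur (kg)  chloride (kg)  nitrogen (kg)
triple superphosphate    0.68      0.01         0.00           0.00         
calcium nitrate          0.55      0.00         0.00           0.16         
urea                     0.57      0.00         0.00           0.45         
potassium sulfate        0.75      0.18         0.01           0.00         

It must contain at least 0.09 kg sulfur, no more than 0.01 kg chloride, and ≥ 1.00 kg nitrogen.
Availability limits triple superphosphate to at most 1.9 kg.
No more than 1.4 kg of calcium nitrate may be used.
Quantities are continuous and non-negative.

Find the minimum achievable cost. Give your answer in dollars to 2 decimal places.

$1.64

This is a linear program. Let x1 = kg of triple superphosphate, x2 = kg of calcium nitrate, x3 = kg of urea, x4 = kg of potassium sulfate.
Minimise 0.68x1 + 0.55x2 + 0.57x3 + 0.75x4 subject to:
  0.01x1 + 0.18x4 ≥ 0.09   (sulfur)
  0.01x4 ≤ 0.01   (chloride)
  0.16x2 + 0.45x3 ≥ 1   (nitrogen)
  x1 ≤ 1.9
  x2 ≤ 1.4
  x1, x2, x3, x4 ≥ 0.
At the optimum only urea, potassium sulfate are positive (triple superphosphate, calcium nitrate = 0). Binding constraints: sulfur and nitrogen.
That vertex is x3 = 2.222, x4 = 0.5.
Cost = 0.57·2.222 + 0.75·0.5 = 1.6415.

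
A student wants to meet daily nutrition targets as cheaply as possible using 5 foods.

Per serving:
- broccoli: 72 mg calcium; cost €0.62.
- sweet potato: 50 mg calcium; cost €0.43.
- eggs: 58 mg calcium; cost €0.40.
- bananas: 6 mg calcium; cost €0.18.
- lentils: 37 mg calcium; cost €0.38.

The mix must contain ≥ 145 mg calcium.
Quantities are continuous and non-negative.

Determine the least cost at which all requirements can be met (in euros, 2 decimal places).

This is a linear program. Let x1 = servings of broccoli, x2 = servings of sweet potato, x3 = servings of eggs, x4 = servings of bananas, x5 = servings of lentils.
Minimize 0.62x1 + 0.43x2 + 0.4x3 + 0.18x4 + 0.38x5 s.t.:
  72x1 + 50x2 + 58x3 + 6x4 + 37x5 ≥ 145   (calcium)
  x1, x2, x3, x4, x5 ≥ 0.
At the optimum only eggs is positive (broccoli, sweet potato, bananas, lentils = 0). There the calcium constraint is tight.
That vertex is x3 = 2.5.
Hence cost = 0.4·2.5 = €1.0000.

€1.00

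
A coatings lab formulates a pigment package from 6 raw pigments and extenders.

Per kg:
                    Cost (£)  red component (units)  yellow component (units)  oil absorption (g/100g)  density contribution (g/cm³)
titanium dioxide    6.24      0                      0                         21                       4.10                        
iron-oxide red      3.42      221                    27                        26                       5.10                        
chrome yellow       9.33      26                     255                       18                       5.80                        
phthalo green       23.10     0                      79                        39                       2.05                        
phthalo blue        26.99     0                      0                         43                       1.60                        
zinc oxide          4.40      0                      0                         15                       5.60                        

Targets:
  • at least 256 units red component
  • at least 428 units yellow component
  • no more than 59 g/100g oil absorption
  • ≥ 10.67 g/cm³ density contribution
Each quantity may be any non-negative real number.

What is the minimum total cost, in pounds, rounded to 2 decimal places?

Treat it as an LP. Let x1 = kg of titanium dioxide, x2 = kg of iron-oxide red, x3 = kg of chrome yellow, x4 = kg of phthalo green, x5 = kg of phthalo blue, x6 = kg of zinc oxide.
min 6.24x1 + 3.42x2 + 9.33x3 + 23.1x4 + 26.99x5 + 4.4x6 s.t.:
  221x2 + 26x3 ≥ 256   (red component)
  27x2 + 255x3 + 79x4 ≥ 428   (yellow component)
  21x1 + 26x2 + 18x3 + 39x4 + 43x5 + 15x6 ≤ 59   (oil absorption)
  4.1x1 + 5.1x2 + 5.8x3 + 2.05x4 + 1.6x5 + 5.6x6 ≥ 10.67   (density contribution)
  x1, x2, x3, x4, x5, x6 ≥ 0.
At the optimum only iron-oxide red, chrome yellow are positive (titanium dioxide, phthalo green, phthalo blue, zinc oxide = 0). There the red component and yellow component constraints are tight.
Optimal quantities: iron-oxide red = 0.97303 kg, chrome yellow = 1.5754 kg.
Hence cost = 3.42·0.97303 + 9.33·1.5754 = £18.0262.

£18.03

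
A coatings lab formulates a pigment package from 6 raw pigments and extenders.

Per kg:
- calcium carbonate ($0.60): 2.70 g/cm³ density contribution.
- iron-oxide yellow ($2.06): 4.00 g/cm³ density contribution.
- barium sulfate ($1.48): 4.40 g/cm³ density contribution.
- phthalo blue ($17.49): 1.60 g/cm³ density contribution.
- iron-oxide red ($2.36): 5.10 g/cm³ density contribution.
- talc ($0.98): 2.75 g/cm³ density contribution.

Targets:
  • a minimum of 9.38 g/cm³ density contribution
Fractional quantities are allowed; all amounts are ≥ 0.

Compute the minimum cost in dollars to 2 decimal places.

$2.08

Treat it as an LP. Let x1 = kg of calcium carbonate, x2 = kg of iron-oxide yellow, x3 = kg of barium sulfate, x4 = kg of phthalo blue, x5 = kg of iron-oxide red, x6 = kg of talc.
min 0.6x1 + 2.06x2 + 1.48x3 + 17.49x4 + 2.36x5 + 0.98x6 s.t.:
  2.7x1 + 4x2 + 4.4x3 + 1.6x4 + 5.1x5 + 2.75x6 ≥ 9.38   (density contribution)
  x1, x2, x3, x4, x5, x6 ≥ 0.
The optimal basis is {calcium carbonate}; iron-oxide yellow, barium sulfate, phthalo blue, iron-oxide red, talc drop out. There the density contribution constraint is tight.
Solving gives x1 = 3.474.
Total cost: 0.6·3.474 = 2.0844.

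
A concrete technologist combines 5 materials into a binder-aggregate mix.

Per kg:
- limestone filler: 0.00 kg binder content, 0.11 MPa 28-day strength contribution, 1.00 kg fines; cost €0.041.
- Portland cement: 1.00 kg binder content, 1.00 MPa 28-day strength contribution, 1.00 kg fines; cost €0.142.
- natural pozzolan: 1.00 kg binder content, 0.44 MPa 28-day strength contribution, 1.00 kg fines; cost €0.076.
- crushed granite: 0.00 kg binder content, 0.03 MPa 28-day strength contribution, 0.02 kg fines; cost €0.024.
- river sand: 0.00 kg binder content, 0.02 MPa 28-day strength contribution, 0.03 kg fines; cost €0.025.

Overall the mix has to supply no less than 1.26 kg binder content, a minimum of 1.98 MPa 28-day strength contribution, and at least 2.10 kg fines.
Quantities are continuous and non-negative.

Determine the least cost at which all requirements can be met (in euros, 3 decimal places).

€0.284

Let x1 = kg of limestone filler, x2 = kg of Portland cement, x3 = kg of natural pozzolan, x4 = kg of crushed granite, x5 = kg of river sand.
min 0.041x1 + 0.142x2 + 0.076x3 + 0.024x4 + 0.025x5 with:
  1x2 + 1x3 ≥ 1.26   (binder content)
  0.11x1 + 1x2 + 0.44x3 + 0.03x4 + 0.02x5 ≥ 1.98   (28-day strength contribution)
  1x1 + 1x2 + 1x3 + 0.02x4 + 0.03x5 ≥ 2.1   (fines)
  x1, x2, x3, x4, x5 ≥ 0.
The optimal basis is {Portland cement, natural pozzolan}; limestone filler, crushed granite, river sand drop out. The 28-day strength contribution and fines requirements are met with equality.
That vertex is x2 = 1.886, x3 = 0.2143.
Hence cost = 0.142·1.886 + 0.076·0.2143 = €0.28410.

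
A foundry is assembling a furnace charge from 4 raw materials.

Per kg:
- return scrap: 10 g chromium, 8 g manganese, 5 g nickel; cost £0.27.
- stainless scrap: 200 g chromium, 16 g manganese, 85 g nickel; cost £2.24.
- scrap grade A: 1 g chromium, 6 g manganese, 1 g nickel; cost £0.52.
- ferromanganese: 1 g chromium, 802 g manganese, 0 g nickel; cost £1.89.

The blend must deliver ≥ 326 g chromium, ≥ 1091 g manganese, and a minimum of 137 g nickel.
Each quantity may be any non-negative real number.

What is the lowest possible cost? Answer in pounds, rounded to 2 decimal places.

£6.15

This is a linear program. Let x1 = kg of return scrap, x2 = kg of stainless scrap, x3 = kg of scrap grade A, x4 = kg of ferromanganese.
min 0.27x1 + 2.24x2 + 0.52x3 + 1.89x4 with:
  10x1 + 200x2 + 1x3 + 1x4 ≥ 326   (chromium)
  8x1 + 16x2 + 6x3 + 802x4 ≥ 1091   (manganese)
  5x1 + 85x2 + 1x3 ≥ 137   (nickel)
  x1, x2, x3, x4 ≥ 0.
The cheapest feasible vertex uses only stainless scrap, ferromanganese; return scrap, scrap grade A are not used. The chromium and manganese requirements are met with equality.
So stainless scrap = 1.623 kg, ferromanganese = 1.328 kg.
Total cost: 2.24·1.623 + 1.89·1.328 = 6.1454.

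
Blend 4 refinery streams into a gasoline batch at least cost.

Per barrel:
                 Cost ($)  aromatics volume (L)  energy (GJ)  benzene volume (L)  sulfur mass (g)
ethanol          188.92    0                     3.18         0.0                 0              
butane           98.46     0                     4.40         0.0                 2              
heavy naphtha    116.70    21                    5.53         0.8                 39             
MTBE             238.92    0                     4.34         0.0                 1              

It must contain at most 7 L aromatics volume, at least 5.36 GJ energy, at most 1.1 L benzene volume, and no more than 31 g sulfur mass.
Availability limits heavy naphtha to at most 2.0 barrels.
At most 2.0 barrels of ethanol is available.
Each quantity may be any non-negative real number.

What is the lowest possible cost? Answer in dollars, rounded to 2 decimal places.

Set it up as a linear program. Let x1 = barrels of ethanol, x2 = barrels of butane, x3 = barrels of heavy naphtha, x4 = barrels of MTBE.
min 188.92x1 + 98.46x2 + 116.7x3 + 238.92x4 s.t.:
  21x3 ≤ 7   (aromatics volume)
  3.18x1 + 4.4x2 + 5.53x3 + 4.34x4 ≥ 5.36   (energy)
  0.8x3 ≤ 1.1   (benzene volume)
  2x2 + 39x3 + 1x4 ≤ 31   (sulfur mass)
  x3 ≤ 2
  x1 ≤ 2
  x1, x2, x3, x4 ≥ 0.
The optimal basis is {butane, heavy naphtha}; ethanol, MTBE drop out. The aromatics volume and energy requirements are met with equality.
Optimal quantities: butane = 0.7992 barrels, heavy naphtha = 0.3333 barrels.
Total cost: 98.46·0.7992 + 116.7·0.3333 = 117.5853.

$117.59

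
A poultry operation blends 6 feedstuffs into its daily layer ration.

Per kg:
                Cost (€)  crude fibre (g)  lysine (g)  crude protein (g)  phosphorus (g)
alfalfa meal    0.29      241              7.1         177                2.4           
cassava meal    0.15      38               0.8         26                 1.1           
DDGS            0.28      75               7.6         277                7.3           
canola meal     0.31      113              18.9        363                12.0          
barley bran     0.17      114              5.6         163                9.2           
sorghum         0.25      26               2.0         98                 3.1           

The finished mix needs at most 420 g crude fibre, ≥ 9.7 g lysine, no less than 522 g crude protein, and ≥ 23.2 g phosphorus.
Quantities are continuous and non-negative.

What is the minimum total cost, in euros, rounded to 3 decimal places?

€0.494

Set it up as a linear program. Let x1 = kg of alfalfa meal, x2 = kg of cassava meal, x3 = kg of DDGS, x4 = kg of canola meal, x5 = kg of barley bran, x6 = kg of sorghum.
min 0.29x1 + 0.15x2 + 0.28x3 + 0.31x4 + 0.17x5 + 0.25x6 with:
  241x1 + 38x2 + 75x3 + 113x4 + 114x5 + 26x6 ≤ 420   (crude fibre)
  7.1x1 + 0.8x2 + 7.6x3 + 18.9x4 + 5.6x5 + 2x6 ≥ 9.7   (lysine)
  177x1 + 26x2 + 277x3 + 363x4 + 163x5 + 98x6 ≥ 522   (crude protein)
  2.4x1 + 1.1x2 + 7.3x3 + 12x4 + 9.2x5 + 3.1x6 ≥ 23.2   (phosphorus)
  x1, x2, x3, x4, x5, x6 ≥ 0.
The minimum-cost mix takes nothing from alfalfa meal, cassava meal, DDGS, sorghum — only canola meal, barley bran. There the crude protein and phosphorus constraints are tight.
Solving gives x4 = 0.7378, x5 = 1.559.
Cost = 0.31·0.7378 + 0.17·1.559 = 0.49375.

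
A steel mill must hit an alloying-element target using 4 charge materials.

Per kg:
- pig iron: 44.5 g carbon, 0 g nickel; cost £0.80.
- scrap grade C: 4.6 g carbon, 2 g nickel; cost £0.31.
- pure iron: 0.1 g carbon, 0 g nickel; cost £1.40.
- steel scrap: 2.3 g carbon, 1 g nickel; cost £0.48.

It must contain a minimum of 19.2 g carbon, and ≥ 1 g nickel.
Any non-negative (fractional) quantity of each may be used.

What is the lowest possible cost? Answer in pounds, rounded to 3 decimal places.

£0.459

This is a linear program. Let x1 = kg of pig iron, x2 = kg of scrap grade C, x3 = kg of pure iron, x4 = kg of steel scrap.
Minimize 0.8x1 + 0.31x2 + 1.4x3 + 0.48x4 with:
  44.5x1 + 4.6x2 + 0.1x3 + 2.3x4 ≥ 19.2   (carbon)
  2x2 + 1x4 ≥ 1   (nickel)
  x1, x2, x3, x4 ≥ 0.
The minimum-cost mix takes nothing from pure iron, steel scrap — only pig iron, scrap grade C. There the carbon and nickel constraints are tight.
That vertex is x1 = 0.3798, x2 = 0.5.
Cost = 0.8·0.3798 + 0.31·0.5 = 0.45884.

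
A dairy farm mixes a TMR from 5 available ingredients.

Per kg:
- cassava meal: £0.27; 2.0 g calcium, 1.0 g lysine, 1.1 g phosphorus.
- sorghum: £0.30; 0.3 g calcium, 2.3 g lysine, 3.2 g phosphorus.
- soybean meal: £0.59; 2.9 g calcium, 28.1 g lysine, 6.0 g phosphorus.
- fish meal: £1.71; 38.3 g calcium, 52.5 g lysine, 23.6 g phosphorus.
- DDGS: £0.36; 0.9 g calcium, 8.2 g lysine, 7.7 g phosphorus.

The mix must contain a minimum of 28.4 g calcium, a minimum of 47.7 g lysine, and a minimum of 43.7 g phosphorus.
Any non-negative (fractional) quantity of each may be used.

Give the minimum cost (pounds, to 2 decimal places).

£2.44

Treat it as an LP. Let x1 = kg of cassava meal, x2 = kg of sorghum, x3 = kg of soybean meal, x4 = kg of fish meal, x5 = kg of DDGS.
min 0.27x1 + 0.3x2 + 0.59x3 + 1.71x4 + 0.36x5 with:
  2x1 + 0.3x2 + 2.9x3 + 38.3x4 + 0.9x5 ≥ 28.4   (calcium)
  1x1 + 2.3x2 + 28.1x3 + 52.5x4 + 8.2x5 ≥ 47.7   (lysine)
  1.1x1 + 3.2x2 + 6x3 + 23.6x4 + 7.7x5 ≥ 43.7   (phosphorus)
  x1, x2, x3, x4, x5 ≥ 0.
The cheapest feasible vertex uses only fish meal, DDGS; cassava meal, sorghum, soybean meal are not used. There the calcium and phosphorus constraints are tight.
That vertex is x4 = 0.6554, x5 = 3.667.
Total cost: 1.71·0.6554 + 0.36·3.667 = 2.4409.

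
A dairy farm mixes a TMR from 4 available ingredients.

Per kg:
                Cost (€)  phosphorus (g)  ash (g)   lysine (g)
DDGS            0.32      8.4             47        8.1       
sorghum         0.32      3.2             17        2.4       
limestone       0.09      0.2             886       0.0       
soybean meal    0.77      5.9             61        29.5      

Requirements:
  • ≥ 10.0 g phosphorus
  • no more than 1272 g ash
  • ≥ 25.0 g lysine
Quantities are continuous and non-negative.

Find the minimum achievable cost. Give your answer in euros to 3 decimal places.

€0.733

This is a linear program. Let x1 = kg of DDGS, x2 = kg of sorghum, x3 = kg of limestone, x4 = kg of soybean meal.
Minimise 0.32x1 + 0.32x2 + 0.09x3 + 0.77x4 with:
  8.4x1 + 3.2x2 + 0.2x3 + 5.9x4 ≥ 10   (phosphorus)
  47x1 + 17x2 + 886x3 + 61x4 ≤ 1272   (ash)
  8.1x1 + 2.4x2 + 29.5x4 ≥ 25   (lysine)
  x1, x2, x3, x4 ≥ 0.
The cheapest feasible vertex uses only DDGS, soybean meal; sorghum, limestone are not used. There the phosphorus and lysine constraints are tight.
That vertex is x1 = 0.7375, x4 = 0.645.
Total cost: 0.32·0.7375 + 0.77·0.645 = 0.73265.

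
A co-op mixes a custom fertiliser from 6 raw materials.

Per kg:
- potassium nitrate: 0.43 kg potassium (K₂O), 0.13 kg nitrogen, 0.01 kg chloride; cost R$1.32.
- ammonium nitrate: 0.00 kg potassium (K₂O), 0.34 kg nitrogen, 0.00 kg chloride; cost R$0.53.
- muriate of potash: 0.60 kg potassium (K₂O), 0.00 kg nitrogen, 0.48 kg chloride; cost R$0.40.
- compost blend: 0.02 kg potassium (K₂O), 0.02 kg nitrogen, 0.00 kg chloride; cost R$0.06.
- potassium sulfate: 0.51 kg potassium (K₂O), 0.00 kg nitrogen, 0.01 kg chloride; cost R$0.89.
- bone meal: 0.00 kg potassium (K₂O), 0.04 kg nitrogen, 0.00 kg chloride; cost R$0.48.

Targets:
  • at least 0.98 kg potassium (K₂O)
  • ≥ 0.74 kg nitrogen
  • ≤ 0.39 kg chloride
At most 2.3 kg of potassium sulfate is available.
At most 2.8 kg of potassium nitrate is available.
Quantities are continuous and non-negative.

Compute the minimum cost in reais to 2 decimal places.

R$2.19

Treat it as an LP. Let x1 = kg of potassium nitrate, x2 = kg of ammonium nitrate, x3 = kg of muriate of potash, x4 = kg of compost blend, x5 = kg of potassium sulfate, x6 = kg of bone meal.
min 1.32x1 + 0.53x2 + 0.4x3 + 0.06x4 + 0.89x5 + 0.48x6 subject to:
  0.43x1 + 0.6x3 + 0.02x4 + 0.51x5 ≥ 0.98   (potassium (K₂O))
  0.13x1 + 0.34x2 + 0.02x4 + 0.04x6 ≥ 0.74   (nitrogen)
  0.01x1 + 0.48x3 + 0.01x5 ≤ 0.39   (chloride)
  x5 ≤ 2.3
  x1 ≤ 2.8
  x1, x2, x3, x4, x5, x6 ≥ 0.
The minimum-cost mix takes nothing from potassium nitrate, potassium sulfate, bone meal — only ammonium nitrate, muriate of potash, compost blend. The potassium (K₂O), nitrogen, chloride requirements are met with equality.
So ammonium nitrate = 0.7279 kg, muriate of potash = 0.8125 kg, compost blend = 24.62 kg.
Hence cost = 0.53·0.7279 + 0.4·0.8125 + 0.06·24.62 = R$2.1880.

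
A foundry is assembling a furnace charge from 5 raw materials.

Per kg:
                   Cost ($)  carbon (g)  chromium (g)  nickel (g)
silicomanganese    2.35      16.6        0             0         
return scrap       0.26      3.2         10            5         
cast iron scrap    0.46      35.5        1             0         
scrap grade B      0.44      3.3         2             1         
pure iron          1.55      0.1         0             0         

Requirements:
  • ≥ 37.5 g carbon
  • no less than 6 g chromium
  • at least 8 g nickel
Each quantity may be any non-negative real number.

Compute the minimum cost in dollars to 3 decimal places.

This is a linear program. Let x1 = kg of silicomanganese, x2 = kg of return scrap, x3 = kg of cast iron scrap, x4 = kg of scrap grade B, x5 = kg of pure iron.
Minimize 2.35x1 + 0.26x2 + 0.46x3 + 0.44x4 + 1.55x5 with:
  16.6x1 + 3.2x2 + 35.5x3 + 3.3x4 + 0.1x5 ≥ 37.5   (carbon)
  10x2 + 1x3 + 2x4 ≥ 6   (chromium)
  5x2 + 1x4 ≥ 8   (nickel)
  x1, x2, x3, x4, x5 ≥ 0.
The minimum-cost mix takes nothing from silicomanganese, scrap grade B, pure iron — only return scrap, cast iron scrap. There the carbon and nickel constraints are tight.
Optimal quantities: return scrap = 1.6 kg, cast iron scrap = 0.9121 kg.
Hence cost = 0.26·1.6 + 0.46·0.9121 = $0.83557.

$0.836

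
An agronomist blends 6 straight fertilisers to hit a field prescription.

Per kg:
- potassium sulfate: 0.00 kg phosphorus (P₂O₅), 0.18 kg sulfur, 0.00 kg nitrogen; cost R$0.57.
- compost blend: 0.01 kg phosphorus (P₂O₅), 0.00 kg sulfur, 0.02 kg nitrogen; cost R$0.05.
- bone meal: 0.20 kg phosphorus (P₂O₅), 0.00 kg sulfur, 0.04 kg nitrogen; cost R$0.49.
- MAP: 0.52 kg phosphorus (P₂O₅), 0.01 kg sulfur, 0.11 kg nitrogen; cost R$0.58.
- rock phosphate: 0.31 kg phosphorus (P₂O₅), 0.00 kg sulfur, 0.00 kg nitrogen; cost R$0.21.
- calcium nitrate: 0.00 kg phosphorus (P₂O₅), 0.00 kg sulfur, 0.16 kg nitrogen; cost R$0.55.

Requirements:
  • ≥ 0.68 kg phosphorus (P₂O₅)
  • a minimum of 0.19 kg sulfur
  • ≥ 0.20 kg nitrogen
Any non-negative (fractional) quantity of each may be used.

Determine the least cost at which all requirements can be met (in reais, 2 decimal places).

This is a linear program. Let x1 = kg of potassium sulfate, x2 = kg of compost blend, x3 = kg of bone meal, x4 = kg of MAP, x5 = kg of rock phosphate, x6 = kg of calcium nitrate.
Minimize 0.57x1 + 0.05x2 + 0.49x3 + 0.58x4 + 0.21x5 + 0.55x6 subject to:
  0.01x2 + 0.2x3 + 0.52x4 + 0.31x5 ≥ 0.68   (phosphorus (P₂O₅))
  0.18x1 + 0.01x4 ≥ 0.19   (sulfur)
  0.02x2 + 0.04x3 + 0.11x4 + 0.16x6 ≥ 0.2   (nitrogen)
  x1, x2, x3, x4, x5, x6 ≥ 0.
The cheapest feasible vertex uses only potassium sulfate, compost blend, MAP; bone meal, rock phosphate, calcium nitrate are not used. There the phosphorus (P₂O₅), sulfur, nitrogen constraints are tight.
Optimal quantities: potassium sulfate = 0.9863 kg, compost blend = 3.14 kg, MAP = 1.247 kg.
Hence cost = 0.57·0.9863 + 0.05·3.14 + 0.58·1.247 = R$1.4425.

R$1.44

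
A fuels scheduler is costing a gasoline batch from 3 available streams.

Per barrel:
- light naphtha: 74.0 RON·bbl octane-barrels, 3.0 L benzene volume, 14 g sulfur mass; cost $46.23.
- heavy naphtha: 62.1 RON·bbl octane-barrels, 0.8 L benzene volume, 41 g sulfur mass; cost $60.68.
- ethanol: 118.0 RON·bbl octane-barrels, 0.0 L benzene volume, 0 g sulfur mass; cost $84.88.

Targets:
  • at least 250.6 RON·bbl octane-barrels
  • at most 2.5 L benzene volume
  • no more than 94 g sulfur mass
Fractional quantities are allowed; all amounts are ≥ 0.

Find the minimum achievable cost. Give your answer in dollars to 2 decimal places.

$174.43

This is a linear program. Let x1 = barrels of light naphtha, x2 = barrels of heavy naphtha, x3 = barrels of ethanol.
min 46.23x1 + 60.68x2 + 84.88x3 s.t.:
  74x1 + 62.1x2 + 118x3 ≥ 250.6   (octane-barrels)
  3x1 + 0.8x2 ≤ 2.5   (benzene volume)
  14x1 + 41x2 ≤ 94   (sulfur mass)
  x1, x2, x3 ≥ 0.
The cheapest feasible vertex uses only light naphtha, ethanol; heavy naphtha is not used. There the octane-barrels and benzene volume constraints are tight.
So light naphtha = 0.83333 barrels, ethanol = 1.6011 barrels.
Hence cost = 46.23·0.83333 + 84.88·1.6011 = $174.4262.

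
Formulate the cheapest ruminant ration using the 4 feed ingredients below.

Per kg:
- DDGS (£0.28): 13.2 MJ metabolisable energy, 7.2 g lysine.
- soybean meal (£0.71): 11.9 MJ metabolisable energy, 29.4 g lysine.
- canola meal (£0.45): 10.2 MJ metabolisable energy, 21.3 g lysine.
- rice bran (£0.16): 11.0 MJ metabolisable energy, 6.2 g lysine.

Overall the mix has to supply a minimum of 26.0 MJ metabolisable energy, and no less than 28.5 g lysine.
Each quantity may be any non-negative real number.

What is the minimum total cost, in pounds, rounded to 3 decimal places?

£0.647

This is a linear program. Let x1 = kg of DDGS, x2 = kg of soybean meal, x3 = kg of canola meal, x4 = kg of rice bran.
Minimise 0.28x1 + 0.71x2 + 0.45x3 + 0.16x4 subject to:
  13.2x1 + 11.9x2 + 10.2x3 + 11x4 ≥ 26   (metabolisable energy)
  7.2x1 + 29.4x2 + 21.3x3 + 6.2x4 ≥ 28.5   (lysine)
  x1, x2, x3, x4 ≥ 0.
The optimal basis is {canola meal, rice bran}; DDGS, soybean meal drop out. Binding constraints: metabolisable energy and lysine.
So canola meal = 0.8903 kg, rice bran = 1.538 kg.
Objective = 0.45·0.8903 + 0.16·1.538 = 0.64672.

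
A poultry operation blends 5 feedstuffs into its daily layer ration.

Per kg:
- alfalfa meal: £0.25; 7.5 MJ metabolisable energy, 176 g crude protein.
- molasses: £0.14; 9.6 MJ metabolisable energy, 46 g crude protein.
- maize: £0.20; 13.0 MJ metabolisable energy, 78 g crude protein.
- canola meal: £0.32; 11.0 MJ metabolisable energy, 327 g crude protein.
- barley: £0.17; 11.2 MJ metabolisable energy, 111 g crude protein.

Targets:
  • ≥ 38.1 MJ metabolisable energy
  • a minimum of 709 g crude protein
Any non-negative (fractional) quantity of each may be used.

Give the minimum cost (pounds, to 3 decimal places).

Treat it as an LP. Let x1 = kg of alfalfa meal, x2 = kg of molasses, x3 = kg of maize, x4 = kg of canola meal, x5 = kg of barley.
Minimize 0.25x1 + 0.14x2 + 0.2x3 + 0.32x4 + 0.17x5 s.t.:
  7.5x1 + 9.6x2 + 13x3 + 11x4 + 11.2x5 ≥ 38.1   (metabolisable energy)
  176x1 + 46x2 + 78x3 + 327x4 + 111x5 ≥ 709   (crude protein)
  x1, x2, x3, x4, x5 ≥ 0.
The minimum-cost mix takes nothing from alfalfa meal, molasses, maize — only canola meal, barley. Binding constraints: metabolisable energy and crude protein.
Solving gives x4 = 1.52, x5 = 1.909.
Total cost: 0.32·1.52 + 0.17·1.909 = 0.81093.

£0.811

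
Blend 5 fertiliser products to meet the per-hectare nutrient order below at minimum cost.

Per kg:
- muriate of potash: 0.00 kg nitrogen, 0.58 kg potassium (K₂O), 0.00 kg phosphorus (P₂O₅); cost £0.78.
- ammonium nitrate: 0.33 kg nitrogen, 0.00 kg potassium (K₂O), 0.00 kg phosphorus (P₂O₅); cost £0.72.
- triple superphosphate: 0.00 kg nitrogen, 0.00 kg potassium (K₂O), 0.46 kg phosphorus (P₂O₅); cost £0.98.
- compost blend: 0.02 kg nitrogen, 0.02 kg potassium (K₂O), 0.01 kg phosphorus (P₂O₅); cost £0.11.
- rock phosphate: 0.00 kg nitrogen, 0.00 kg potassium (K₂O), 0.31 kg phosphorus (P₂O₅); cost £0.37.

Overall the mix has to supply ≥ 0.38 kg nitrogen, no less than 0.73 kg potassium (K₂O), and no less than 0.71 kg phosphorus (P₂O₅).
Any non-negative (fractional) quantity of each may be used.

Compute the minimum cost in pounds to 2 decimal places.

£2.66

Treat it as an LP. Let x1 = kg of muriate of potash, x2 = kg of ammonium nitrate, x3 = kg of triple superphosphate, x4 = kg of compost blend, x5 = kg of rock phosphate.
Minimise 0.78x1 + 0.72x2 + 0.98x3 + 0.11x4 + 0.37x5 s.t.:
  0.33x2 + 0.02x4 ≥ 0.38   (nitrogen)
  0.58x1 + 0.02x4 ≥ 0.73   (potassium (K₂O))
  0.46x3 + 0.01x4 + 0.31x5 ≥ 0.71   (phosphorus (P₂O₅))
  x1, x2, x3, x4, x5 ≥ 0.
The cheapest feasible vertex uses only muriate of potash, ammonium nitrate, rock phosphate; triple superphosphate, compost blend are not used. Binding constraints: nitrogen, potassium (K₂O), phosphorus (P₂O₅).
Optimal quantities: muriate of potash = 1.259 kg, ammonium nitrate = 1.152 kg, rock phosphate = 2.29 kg.
Total cost: 0.78·1.259 + 0.72·1.152 + 0.37·2.29 = 2.6588.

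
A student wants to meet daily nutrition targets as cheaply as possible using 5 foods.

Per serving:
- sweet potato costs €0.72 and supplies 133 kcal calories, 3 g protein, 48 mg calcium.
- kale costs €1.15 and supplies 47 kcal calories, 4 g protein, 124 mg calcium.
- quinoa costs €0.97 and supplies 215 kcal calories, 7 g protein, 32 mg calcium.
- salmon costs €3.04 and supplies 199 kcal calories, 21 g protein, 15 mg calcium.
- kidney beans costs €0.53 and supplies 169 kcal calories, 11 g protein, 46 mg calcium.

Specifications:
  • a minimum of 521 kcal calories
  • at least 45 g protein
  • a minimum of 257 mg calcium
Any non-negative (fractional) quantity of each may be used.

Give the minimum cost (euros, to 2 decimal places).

Set it up as a linear program. Let x1 = servings of sweet potato, x2 = servings of kale, x3 = servings of quinoa, x4 = servings of salmon, x5 = servings of kidney beans.
min 0.72x1 + 1.15x2 + 0.97x3 + 3.04x4 + 0.53x5 subject to:
  133x1 + 47x2 + 215x3 + 199x4 + 169x5 ≥ 521   (calories)
  3x1 + 4x2 + 7x3 + 21x4 + 11x5 ≥ 45   (protein)
  48x1 + 124x2 + 32x3 + 15x4 + 46x5 ≥ 257   (calcium)
  x1, x2, x3, x4, x5 ≥ 0.
The minimum-cost mix takes nothing from sweet potato, quinoa, salmon — only kale, kidney beans. The protein and calcium requirements are met with equality.
Optimal quantities: kale = 0.6415 servings, kidney beans = 3.858 servings.
Cost = 1.15·0.6415 + 0.53·3.858 = 2.7825.

€2.78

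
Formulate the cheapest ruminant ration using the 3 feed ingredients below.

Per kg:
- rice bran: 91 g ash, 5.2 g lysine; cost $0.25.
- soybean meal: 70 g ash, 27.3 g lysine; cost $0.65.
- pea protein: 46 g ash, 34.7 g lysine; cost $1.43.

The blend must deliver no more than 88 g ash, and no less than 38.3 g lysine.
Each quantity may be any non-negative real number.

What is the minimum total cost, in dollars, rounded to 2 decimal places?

$1.06

Let x1 = kg of rice bran, x2 = kg of soybean meal, x3 = kg of pea protein.
Minimize 0.25x1 + 0.65x2 + 1.43x3 s.t.:
  91x1 + 70x2 + 46x3 ≤ 88   (ash)
  5.2x1 + 27.3x2 + 34.7x3 ≥ 38.3   (lysine)
  x1, x2, x3 ≥ 0.
The optimal basis is {soybean meal, pea protein}; rice bran drops out. The ash and lysine requirements are met with equality.
Optimal quantities: soybean meal = 1.101 kg, pea protein = 0.2375 kg.
Hence cost = 0.65·1.101 + 1.43·0.2375 = $1.0553.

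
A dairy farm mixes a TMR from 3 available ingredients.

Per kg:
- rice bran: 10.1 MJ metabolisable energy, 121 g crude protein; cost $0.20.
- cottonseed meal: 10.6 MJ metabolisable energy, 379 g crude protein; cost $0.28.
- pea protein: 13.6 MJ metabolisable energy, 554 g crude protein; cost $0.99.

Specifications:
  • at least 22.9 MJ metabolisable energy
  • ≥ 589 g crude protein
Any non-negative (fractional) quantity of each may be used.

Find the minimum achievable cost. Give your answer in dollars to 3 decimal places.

$0.541

Let x1 = kg of rice bran, x2 = kg of cottonseed meal, x3 = kg of pea protein.
min 0.2x1 + 0.28x2 + 0.99x3 with:
  10.1x1 + 10.6x2 + 13.6x3 ≥ 22.9   (metabolisable energy)
  121x1 + 379x2 + 554x3 ≥ 589   (crude protein)
  x1, x2, x3 ≥ 0.
The optimal basis is {rice bran, cottonseed meal}; pea protein drops out. There the metabolisable energy and crude protein constraints are tight.
Solving gives x1 = 0.9569, x2 = 1.249.
Cost = 0.2·0.9569 + 0.28·1.249 = 0.54110.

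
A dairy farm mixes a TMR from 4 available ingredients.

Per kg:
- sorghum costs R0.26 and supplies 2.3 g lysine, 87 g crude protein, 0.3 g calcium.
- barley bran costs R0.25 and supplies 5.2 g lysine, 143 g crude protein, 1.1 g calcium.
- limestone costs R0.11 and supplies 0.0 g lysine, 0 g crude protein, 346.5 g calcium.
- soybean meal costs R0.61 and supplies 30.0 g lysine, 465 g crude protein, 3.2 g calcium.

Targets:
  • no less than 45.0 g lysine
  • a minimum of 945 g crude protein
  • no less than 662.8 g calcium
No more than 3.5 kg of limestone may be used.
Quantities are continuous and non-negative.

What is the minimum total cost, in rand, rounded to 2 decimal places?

R1.45

Let x1 = kg of sorghum, x2 = kg of barley bran, x3 = kg of limestone, x4 = kg of soybean meal.
Minimise 0.26x1 + 0.25x2 + 0.11x3 + 0.61x4 s.t.:
  2.3x1 + 5.2x2 + 30x4 ≥ 45   (lysine)
  87x1 + 143x2 + 465x4 ≥ 945   (crude protein)
  0.3x1 + 1.1x2 + 346.5x3 + 3.2x4 ≥ 662.8   (calcium)
  x3 ≤ 3.5
  x1, x2, x3, x4 ≥ 0.
The minimum-cost mix takes nothing from sorghum, barley bran — only limestone, soybean meal. There the crude protein and calcium constraints are tight.
Solving gives x3 = 1.894, x4 = 2.032.
Objective = 0.11·1.894 + 0.61·2.032 = 1.4479.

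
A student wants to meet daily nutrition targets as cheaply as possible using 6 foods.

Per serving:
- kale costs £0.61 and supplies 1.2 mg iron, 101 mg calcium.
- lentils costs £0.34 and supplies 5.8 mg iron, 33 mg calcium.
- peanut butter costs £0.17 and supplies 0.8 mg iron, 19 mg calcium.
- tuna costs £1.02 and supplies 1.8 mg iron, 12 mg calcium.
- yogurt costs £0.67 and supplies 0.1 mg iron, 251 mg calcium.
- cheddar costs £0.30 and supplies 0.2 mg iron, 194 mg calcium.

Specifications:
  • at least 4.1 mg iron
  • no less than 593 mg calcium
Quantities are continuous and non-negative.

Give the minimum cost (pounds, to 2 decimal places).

Treat it as an LP. Let x1 = servings of kale, x2 = servings of lentils, x3 = servings of peanut butter, x4 = servings of tuna, x5 = servings of yogurt, x6 = servings of cheddar.
min 0.61x1 + 0.34x2 + 0.17x3 + 1.02x4 + 0.67x5 + 0.3x6 with:
  1.2x1 + 5.8x2 + 0.8x3 + 1.8x4 + 0.1x5 + 0.2x6 ≥ 4.1   (iron)
  101x1 + 33x2 + 19x3 + 12x4 + 251x5 + 194x6 ≥ 593   (calcium)
  x1, x2, x3, x4, x5, x6 ≥ 0.
At the optimum only lentils, cheddar are positive (kale, peanut butter, tuna, yogurt = 0). Binding constraints: iron and calcium.
So lentils = 0.605 servings, cheddar = 2.954 servings.
Hence cost = 0.34·0.605 + 0.3·2.954 = £1.0919.

£1.09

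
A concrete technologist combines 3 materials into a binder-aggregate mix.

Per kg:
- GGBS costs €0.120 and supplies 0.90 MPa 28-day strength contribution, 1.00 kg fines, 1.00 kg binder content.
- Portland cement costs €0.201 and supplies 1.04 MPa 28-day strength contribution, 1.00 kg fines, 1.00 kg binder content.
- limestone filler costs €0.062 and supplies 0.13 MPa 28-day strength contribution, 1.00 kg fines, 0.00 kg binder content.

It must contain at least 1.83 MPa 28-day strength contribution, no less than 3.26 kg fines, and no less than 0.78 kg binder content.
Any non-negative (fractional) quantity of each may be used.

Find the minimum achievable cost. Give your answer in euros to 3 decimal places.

€0.308

Treat it as an LP. Let x1 = kg of GGBS, x2 = kg of Portland cement, x3 = kg of limestone filler.
Minimise 0.12x1 + 0.201x2 + 0.062x3 s.t.:
  0.9x1 + 1.04x2 + 0.13x3 ≥ 1.83   (28-day strength contribution)
  1x1 + 1x2 + 1x3 ≥ 3.26   (fines)
  1x1 + 1x2 ≥ 0.78   (binder content)
  x1, x2, x3 ≥ 0.
At the optimum only GGBS, limestone filler are positive (Portland cement = 0). There the 28-day strength contribution and fines constraints are tight.
So GGBS = 1.826 kg, limestone filler = 1.434 kg.
Hence cost = 0.12·1.826 + 0.062·1.434 = €0.30803.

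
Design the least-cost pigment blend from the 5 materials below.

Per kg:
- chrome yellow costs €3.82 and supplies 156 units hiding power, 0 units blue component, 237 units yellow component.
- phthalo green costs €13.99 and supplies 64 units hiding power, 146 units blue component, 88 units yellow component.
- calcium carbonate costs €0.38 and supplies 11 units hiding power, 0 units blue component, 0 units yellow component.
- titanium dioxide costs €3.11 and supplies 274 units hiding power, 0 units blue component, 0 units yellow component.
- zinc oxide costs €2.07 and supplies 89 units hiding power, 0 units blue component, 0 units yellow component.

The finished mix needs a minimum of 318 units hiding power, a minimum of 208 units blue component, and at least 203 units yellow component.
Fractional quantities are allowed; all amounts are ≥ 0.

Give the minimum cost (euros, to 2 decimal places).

€23.18

Let x1 = kg of chrome yellow, x2 = kg of phthalo green, x3 = kg of calcium carbonate, x4 = kg of titanium dioxide, x5 = kg of zinc oxide.
Minimize 3.82x1 + 13.99x2 + 0.38x3 + 3.11x4 + 2.07x5 with:
  156x1 + 64x2 + 11x3 + 274x4 + 89x5 ≥ 318   (hiding power)
  146x2 ≥ 208   (blue component)
  237x1 + 88x2 ≥ 203   (yellow component)
  x1, x2, x3, x4, x5 ≥ 0.
The optimal basis is {chrome yellow, phthalo green, titanium dioxide}; calcium carbonate, zinc oxide drop out. The hiding power, blue component, yellow component requirements are met with equality.
That vertex is x1 = 0.3276, x2 = 1.425, x4 = 0.6413.
Cost = 3.82·0.3276 + 13.99·1.425 + 3.11·0.6413 = 23.1816.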